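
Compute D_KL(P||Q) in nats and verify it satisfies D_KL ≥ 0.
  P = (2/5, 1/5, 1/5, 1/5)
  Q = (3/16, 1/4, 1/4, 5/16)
0.1246 nats

KL divergence satisfies the Gibbs inequality: D_KL(P||Q) ≥ 0 for all distributions P, Q.

D_KL(P||Q) = Σ p(x) log(p(x)/q(x))
Term by term:
  x=0: 2/5 × log_e[(2/5)/(3/16)] = 0.3031
  x=1: 1/5 × log_e[(1/5)/(1/4)] = -0.0446
  x=2: 1/5 × log_e[(1/5)/(1/4)] = -0.0446
  x=3: 1/5 × log_e[(1/5)/(5/16)] = -0.0893
D_KL(P||Q) = 0.1246 nats

D_KL(P||Q) = 0.1246 ≥ 0 ✓

This non-negativity is a fundamental property: relative entropy cannot be negative because it measures how different Q is from P.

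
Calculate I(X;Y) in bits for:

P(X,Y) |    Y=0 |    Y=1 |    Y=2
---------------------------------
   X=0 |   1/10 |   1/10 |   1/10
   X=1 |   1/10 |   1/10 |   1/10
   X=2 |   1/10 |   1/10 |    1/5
0.0200 bits

Mutual information: I(X;Y) = H(X) + H(Y) - H(X,Y)

Marginals:
P(X) = (3/10, 3/10, 2/5), H(X) = 1.5710 bits
P(Y) = (3/10, 3/10, 2/5), H(Y) = 1.5710 bits

Joint entropy: H(X,Y) = 3.1219 bits

I(X;Y) = 1.5710 + 1.5710 - 3.1219 = 0.0200 bits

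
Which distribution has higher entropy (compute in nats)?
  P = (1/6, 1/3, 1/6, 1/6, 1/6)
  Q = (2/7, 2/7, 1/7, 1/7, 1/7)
P

Computing entropies in nats:
H(P) = 1.5607
H(Q) = 1.5498

Distribution P has higher entropy.

Intuition: The distribution closer to uniform (more spread out) has higher entropy.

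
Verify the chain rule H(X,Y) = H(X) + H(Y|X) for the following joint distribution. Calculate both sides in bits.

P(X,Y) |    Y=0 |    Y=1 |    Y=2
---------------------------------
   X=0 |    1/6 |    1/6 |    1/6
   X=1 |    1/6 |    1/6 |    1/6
H(X,Y) = 2.5850, H(X) = 1.0000, H(Y|X) = 1.5850 (all in bits)

Chain rule: H(X,Y) = H(X) + H(Y|X)

Left side — joint entropy directly:
H(X,Y) = -Σ p(x,y) log p(x,y) = 2.5850 bits

Right side — compute H(Y|X) from the conditional distributions:
P(X) = (1/2, 1/2), so H(X) = 1.0000 bits
H(Y|X) = Σ_x P(X=x) · H(Y|X=x):
  P(Y|X=0) = (1/3, 1/3, 1/3), H(Y|X=0) = 1.5850, weight P(X=0) = 1/2
  P(Y|X=1) = (1/3, 1/3, 1/3), H(Y|X=1) = 1.5850, weight P(X=1) = 1/2
H(Y|X) = 1.5850 bits

H(X) + H(Y|X) = 1.0000 + 1.5850 = 2.5850 bits

Both sides equal 2.5850 bits. ✓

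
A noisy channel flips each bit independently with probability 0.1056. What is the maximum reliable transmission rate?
0.5135 bits

For a binary symmetric channel (BSC) with error probability p:
Capacity C = 1 - H(p) bits per symbol

where H(p) = -p log₂(p) - (1-p) log₂(1-p) is the binary entropy function.

H(0.1056) = 0.4865 bits
C = 1 - 0.4865 = 0.5135 bits per symbol

This means we can reliably transmit up to 0.5135 bits of information per channel use.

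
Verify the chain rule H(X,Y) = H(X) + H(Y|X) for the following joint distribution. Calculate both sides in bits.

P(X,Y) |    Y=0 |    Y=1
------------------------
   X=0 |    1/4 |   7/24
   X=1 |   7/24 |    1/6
H(X,Y) = 1.9678, H(X) = 0.9950, H(Y|X) = 0.9728 (all in bits)

Chain rule: H(X,Y) = H(X) + H(Y|X)

Left side — joint entropy directly:
H(X,Y) = -Σ p(x,y) log p(x,y) = 1.9678 bits

Right side — compute H(Y|X) from the conditional distributions:
P(X) = (13/24, 11/24), so H(X) = 0.9950 bits
H(Y|X) = Σ_x P(X=x) · H(Y|X=x):
  P(Y|X=0) = (6/13, 7/13), H(Y|X=0) = 0.9957, weight P(X=0) = 13/24
  P(Y|X=1) = (7/11, 4/11), H(Y|X=1) = 0.9457, weight P(X=1) = 11/24
H(Y|X) = 0.9728 bits

H(X) + H(Y|X) = 0.9950 + 0.9728 = 1.9678 bits

Both sides equal 1.9678 bits. ✓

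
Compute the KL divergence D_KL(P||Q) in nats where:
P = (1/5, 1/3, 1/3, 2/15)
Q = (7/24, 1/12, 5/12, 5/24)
0.2528 nats

KL divergence: D_KL(P||Q) = Σ p(x) log(p(x)/q(x))

Computing term by term:
  x=0: 1/5 × log_e[(1/5)/(7/24)] = 1/5 × -0.3773 = -0.0755
  x=1: 1/3 × log_e[(1/3)/(1/12)] = 1/3 × 1.3863 = 0.4621
  x=2: 1/3 × log_e[(1/3)/(5/12)] = 1/3 × -0.2231 = -0.0744
  x=3: 2/15 × log_e[(2/15)/(5/24)] = 2/15 × -0.4463 = -0.0595

D_KL(P||Q) = 0.2528 nats

Note: KL divergence is always non-negative and equals 0 iff P = Q.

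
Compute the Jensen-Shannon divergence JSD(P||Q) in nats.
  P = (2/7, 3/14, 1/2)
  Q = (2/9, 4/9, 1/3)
0.0309 nats

Jensen-Shannon divergence is:
JSD(P||Q) = 0.5 × D_KL(P||M) + 0.5 × D_KL(Q||M)
where M = 0.5 × (P + Q) is the mixture distribution.

M = 0.5 × (2/7, 3/14, 1/2) + 0.5 × (2/9, 4/9, 1/3) = (0.253968, 0.329365, 5/12)

D_KL(P||M) = 0.0327 nats
D_KL(Q||M) = 0.0291 nats

JSD(P||Q) = 0.5 × 0.0327 + 0.5 × 0.0291 = 0.0309 nats

Unlike KL divergence, JSD is symmetric and bounded: 0 ≤ JSD ≤ log(2).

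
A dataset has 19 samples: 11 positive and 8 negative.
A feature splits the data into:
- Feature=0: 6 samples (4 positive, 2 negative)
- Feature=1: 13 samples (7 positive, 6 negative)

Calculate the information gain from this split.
0.0107 bits

Information Gain = H(Y) - H(Y|Feature)

Before split:
P(positive) = 11/19 = 0.5789
H(Y) = 0.9819 bits

After split:
Feature=0: H = 0.9183 bits (weight = 6/19)
Feature=1: H = 0.9957 bits (weight = 13/19)
H(Y|Feature) = (6/19)×0.9183 + (13/19)×0.9957 = 0.9713 bits

Information Gain = 0.9819 - 0.9713 = 0.0107 bits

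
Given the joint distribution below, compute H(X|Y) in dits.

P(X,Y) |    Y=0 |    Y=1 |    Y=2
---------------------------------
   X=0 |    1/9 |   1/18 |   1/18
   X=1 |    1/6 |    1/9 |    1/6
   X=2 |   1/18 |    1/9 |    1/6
0.4433 dits

Using the chain rule: H(X|Y) = H(X,Y) - H(Y)

First, compute H(X,Y) = 0.9164 dits

Marginal P(Y) = (1/3, 5/18, 7/18)
H(Y) = 0.4731 dits

H(X|Y) = H(X,Y) - H(Y) = 0.9164 - 0.4731 = 0.4433 dits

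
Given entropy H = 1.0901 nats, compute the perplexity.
2.9746

Perplexity is e^H (or exp(H) for natural log).

H = 1.0901 nats
Perplexity = e^1.0901 = 2.9746

Interpretation: The model's uncertainty is equivalent to choosing uniformly among 3.0 options.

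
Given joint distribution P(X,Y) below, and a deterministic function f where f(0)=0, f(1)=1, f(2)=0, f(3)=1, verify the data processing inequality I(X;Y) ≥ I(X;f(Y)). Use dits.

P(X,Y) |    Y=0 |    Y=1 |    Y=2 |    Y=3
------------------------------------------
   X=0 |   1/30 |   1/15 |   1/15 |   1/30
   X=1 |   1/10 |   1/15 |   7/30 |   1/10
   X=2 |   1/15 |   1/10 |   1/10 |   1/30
I(X;Y) = 0.0145, I(X;f(Y)) = 0.0044, inequality holds: 0.0145 ≥ 0.0044

Data Processing Inequality: For any Markov chain X → Y → Z, we have I(X;Y) ≥ I(X;Z).

Here Z = f(Y) is a deterministic function of Y, forming X → Y → Z.

Original I(X;Y) = 0.0145 dits

After applying f:
P(X,Z) where Z=f(Y):
- P(X,Z=0) = P(X,Y=0) + P(X,Y=2)
- P(X,Z=1) = P(X,Y=1) + P(X,Y=3)

I(X;Z) = I(X;f(Y)) = 0.0044 dits

Verification: 0.0145 ≥ 0.0044 ✓

Information cannot be created by processing; the function f can only lose information about X.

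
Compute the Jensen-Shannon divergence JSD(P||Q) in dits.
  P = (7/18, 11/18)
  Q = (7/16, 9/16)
0.0005 dits

Jensen-Shannon divergence is:
JSD(P||Q) = 0.5 × D_KL(P||M) + 0.5 × D_KL(Q||M)
where M = 0.5 × (P + Q) is the mixture distribution.

M = 0.5 × (7/18, 11/18) + 0.5 × (7/16, 9/16) = (0.413194, 0.586806)

D_KL(P||M) = 0.0005 dits
D_KL(Q||M) = 0.0005 dits

JSD(P||Q) = 0.5 × 0.0005 + 0.5 × 0.0005 = 0.0005 dits

Unlike KL divergence, JSD is symmetric and bounded: 0 ≤ JSD ≤ log(2).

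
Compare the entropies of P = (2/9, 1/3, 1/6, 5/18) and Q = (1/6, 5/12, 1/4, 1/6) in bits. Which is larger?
P

Computing entropies in bits:
H(P) = 1.9547
H(Q) = 1.8879

Distribution P has higher entropy.

Intuition: The distribution closer to uniform (more spread out) has higher entropy.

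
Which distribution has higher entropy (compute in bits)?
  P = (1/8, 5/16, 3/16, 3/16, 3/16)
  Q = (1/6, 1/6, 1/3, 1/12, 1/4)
P

Computing entropies in bits:
H(P) = 2.2579
H(Q) = 2.1887

Distribution P has higher entropy.

Intuition: The distribution closer to uniform (more spread out) has higher entropy.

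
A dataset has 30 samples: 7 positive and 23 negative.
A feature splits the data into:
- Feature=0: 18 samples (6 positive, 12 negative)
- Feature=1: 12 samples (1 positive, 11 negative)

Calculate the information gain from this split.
0.0673 bits

Information Gain = H(Y) - H(Y|Feature)

Before split:
P(positive) = 7/30 = 0.2333
H(Y) = 0.7838 bits

After split:
Feature=0: H = 0.9183 bits (weight = 18/30)
Feature=1: H = 0.4138 bits (weight = 12/30)
H(Y|Feature) = (18/30)×0.9183 + (12/30)×0.4138 = 0.7165 bits

Information Gain = 0.7838 - 0.7165 = 0.0673 bits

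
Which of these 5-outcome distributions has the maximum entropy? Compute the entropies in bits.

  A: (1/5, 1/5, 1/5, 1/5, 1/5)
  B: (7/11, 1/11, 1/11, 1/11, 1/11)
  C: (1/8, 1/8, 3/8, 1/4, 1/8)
A

For a discrete distribution over n outcomes, entropy is maximized by the uniform distribution.

Computing entropies:
H(A) = 2.3219 bits
H(B) = 1.6729 bits
H(C) = 2.1556 bits

The uniform distribution (where all probabilities equal 1/5) achieves the maximum entropy of log_2(5) = 2.3219 bits.

Distribution A has the highest entropy.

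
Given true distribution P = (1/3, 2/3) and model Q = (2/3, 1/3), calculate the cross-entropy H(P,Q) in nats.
0.8676 nats

Cross-entropy: H(P,Q) = -Σ p(x) log q(x)

Alternatively: H(P,Q) = H(P) + D_KL(P||Q)
H(P) = 0.6365 nats
D_KL(P||Q) = 0.2310 nats

H(P,Q) = 0.6365 + 0.2310 = 0.8676 nats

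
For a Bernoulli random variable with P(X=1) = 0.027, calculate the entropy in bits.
0.1791 bits

The binary entropy function is:
H(p) = -p log(p) - (1-p) log(1-p)

H(0.027) = -0.027 × log_2(0.027) - 0.973 × log_2(0.973)
H(0.027) = 0.1791 bits

Note: Binary entropy is maximized at p=0.5 (H=1 bit) and minimized at p=0 or p=1 (H=0).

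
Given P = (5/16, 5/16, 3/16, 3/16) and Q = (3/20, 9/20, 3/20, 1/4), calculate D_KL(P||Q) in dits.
0.0449 dits

KL divergence: D_KL(P||Q) = Σ p(x) log(p(x)/q(x))

Computing term by term:
  x=0: 5/16 × log_10[(5/16)/(3/20)] = 5/16 × 0.3188 = 0.0996
  x=1: 5/16 × log_10[(5/16)/(9/20)] = 5/16 × -0.1584 = -0.0495
  x=2: 3/16 × log_10[(3/16)/(3/20)] = 3/16 × 0.0969 = 0.0182
  x=3: 3/16 × log_10[(3/16)/(1/4)] = 3/16 × -0.1249 = -0.0234

D_KL(P||Q) = 0.0449 dits

Note: KL divergence is always non-negative and equals 0 iff P = Q.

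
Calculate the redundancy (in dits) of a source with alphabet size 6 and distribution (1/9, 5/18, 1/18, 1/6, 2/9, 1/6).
0.0433 dits

Redundancy measures how far a source is from maximum entropy:
R = H_max - H(X)

Maximum entropy for 6 symbols: H_max = log_10(6) = 0.7782 dits
Actual entropy: H(X) = 0.7348 dits
Redundancy: R = 0.7782 - 0.7348 = 0.0433 dits

This redundancy represents potential for compression: the source could be compressed by 0.0433 dits per symbol.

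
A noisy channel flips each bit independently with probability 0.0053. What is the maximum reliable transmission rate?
0.9523 bits

For a binary symmetric channel (BSC) with error probability p:
Capacity C = 1 - H(p) bits per symbol

where H(p) = -p log₂(p) - (1-p) log₂(1-p) is the binary entropy function.

H(0.0053) = 0.0477 bits
C = 1 - 0.0477 = 0.9523 bits per symbol

This means we can reliably transmit up to 0.9523 bits of information per channel use.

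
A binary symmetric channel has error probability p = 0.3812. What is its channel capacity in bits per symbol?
0.0411 bits

For a binary symmetric channel (BSC) with error probability p:
Capacity C = 1 - H(p) bits per symbol

where H(p) = -p log₂(p) - (1-p) log₂(1-p) is the binary entropy function.

H(0.3812) = 0.9589 bits
C = 1 - 0.9589 = 0.0411 bits per symbol

This means we can reliably transmit up to 0.0411 bits of information per channel use.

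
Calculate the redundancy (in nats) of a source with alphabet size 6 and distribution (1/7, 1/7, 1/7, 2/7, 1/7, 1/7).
0.0439 nats

Redundancy measures how far a source is from maximum entropy:
R = H_max - H(X)

Maximum entropy for 6 symbols: H_max = log_e(6) = 1.7918 nats
Actual entropy: H(X) = 1.7479 nats
Redundancy: R = 1.7918 - 1.7479 = 0.0439 nats

This redundancy represents potential for compression: the source could be compressed by 0.0439 nats per symbol.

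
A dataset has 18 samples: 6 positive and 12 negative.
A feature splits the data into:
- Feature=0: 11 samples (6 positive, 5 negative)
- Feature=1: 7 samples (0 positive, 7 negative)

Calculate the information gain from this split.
0.3108 bits

Information Gain = H(Y) - H(Y|Feature)

Before split:
P(positive) = 6/18 = 0.3333
H(Y) = 0.9183 bits

After split:
Feature=0: H = 0.9940 bits (weight = 11/18)
Feature=1: H = 0.0000 bits (weight = 7/18)
H(Y|Feature) = (11/18)×0.9940 + (7/18)×0.0000 = 0.6075 bits

Information Gain = 0.9183 - 0.6075 = 0.3108 bits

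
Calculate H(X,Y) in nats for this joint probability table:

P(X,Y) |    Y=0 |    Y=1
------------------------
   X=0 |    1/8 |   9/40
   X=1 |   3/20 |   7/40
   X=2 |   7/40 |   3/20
1.7747 nats

Joint entropy is H(X,Y) = -Σ_{x,y} p(x,y) log p(x,y).

Summing over all non-zero entries:
H(X,Y) = -[1/8·log_e(1/8) + 9/40·log_e(9/40) + 3/20·log_e(3/20) + 7/40·log_e(7/40) + 7/40·log_e(7/40) + 3/20·log_e(3/20)]
H(X,Y) = 1.7747 nats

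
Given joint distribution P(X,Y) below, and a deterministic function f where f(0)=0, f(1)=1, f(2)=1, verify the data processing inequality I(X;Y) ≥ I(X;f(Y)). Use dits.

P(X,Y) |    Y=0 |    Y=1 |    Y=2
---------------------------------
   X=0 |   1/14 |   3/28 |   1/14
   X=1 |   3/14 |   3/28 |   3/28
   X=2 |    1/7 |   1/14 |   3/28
I(X;Y) = 0.0098, I(X;f(Y)) = 0.0067, inequality holds: 0.0098 ≥ 0.0067

Data Processing Inequality: For any Markov chain X → Y → Z, we have I(X;Y) ≥ I(X;Z).

Here Z = f(Y) is a deterministic function of Y, forming X → Y → Z.

Original I(X;Y) = 0.0098 dits

After applying f:
P(X,Z) where Z=f(Y):
- P(X,Z=0) = P(X,Y=0)
- P(X,Z=1) = P(X,Y=1) + P(X,Y=2)

I(X;Z) = I(X;f(Y)) = 0.0067 dits

Verification: 0.0098 ≥ 0.0067 ✓

Information cannot be created by processing; the function f can only lose information about X.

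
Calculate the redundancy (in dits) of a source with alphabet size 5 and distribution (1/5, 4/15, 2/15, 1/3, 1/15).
0.0520 dits

Redundancy measures how far a source is from maximum entropy:
R = H_max - H(X)

Maximum entropy for 5 symbols: H_max = log_10(5) = 0.6990 dits
Actual entropy: H(X) = 0.6470 dits
Redundancy: R = 0.6990 - 0.6470 = 0.0520 dits

This redundancy represents potential for compression: the source could be compressed by 0.0520 dits per symbol.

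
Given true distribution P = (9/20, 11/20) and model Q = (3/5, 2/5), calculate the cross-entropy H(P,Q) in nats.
0.7338 nats

Cross-entropy: H(P,Q) = -Σ p(x) log q(x)

Alternatively: H(P,Q) = H(P) + D_KL(P||Q)
H(P) = 0.6881 nats
D_KL(P||Q) = 0.0457 nats

H(P,Q) = 0.6881 + 0.0457 = 0.7338 nats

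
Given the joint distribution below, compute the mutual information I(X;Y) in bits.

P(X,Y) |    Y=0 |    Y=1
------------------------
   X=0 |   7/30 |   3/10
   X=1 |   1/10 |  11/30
0.0412 bits

Mutual information: I(X;Y) = H(X) + H(Y) - H(X,Y)

Marginals:
P(X) = (8/15, 7/15), H(X) = 0.9968 bits
P(Y) = (1/3, 2/3), H(Y) = 0.9183 bits

Joint entropy: H(X,Y) = 1.8739 bits

I(X;Y) = 0.9968 + 0.9183 - 1.8739 = 0.0412 bits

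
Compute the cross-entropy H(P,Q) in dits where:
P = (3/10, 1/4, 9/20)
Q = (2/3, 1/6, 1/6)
0.5975 dits

Cross-entropy: H(P,Q) = -Σ p(x) log q(x)

Alternatively: H(P,Q) = H(P) + D_KL(P||Q)
H(P) = 0.4634 dits
D_KL(P||Q) = 0.1341 dits

H(P,Q) = 0.4634 + 0.1341 = 0.5975 dits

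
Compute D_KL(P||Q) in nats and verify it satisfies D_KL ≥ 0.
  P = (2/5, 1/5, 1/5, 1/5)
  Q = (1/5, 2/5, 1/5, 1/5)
0.1386 nats

KL divergence satisfies the Gibbs inequality: D_KL(P||Q) ≥ 0 for all distributions P, Q.

D_KL(P||Q) = Σ p(x) log(p(x)/q(x))
Term by term:
  x=0: 2/5 × log_e[(2/5)/(1/5)] = 0.2773
  x=1: 1/5 × log_e[(1/5)/(2/5)] = -0.1386
  x=2: 1/5 × log_e[(1/5)/(1/5)] = 0.0000
  x=3: 1/5 × log_e[(1/5)/(1/5)] = 0.0000
D_KL(P||Q) = 0.1386 nats

D_KL(P||Q) = 0.1386 ≥ 0 ✓

This non-negativity is a fundamental property: relative entropy cannot be negative because it measures how different Q is from P.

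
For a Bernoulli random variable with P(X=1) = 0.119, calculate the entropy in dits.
0.1585 dits

The binary entropy function is:
H(p) = -p log(p) - (1-p) log(1-p)

H(0.119) = -0.119 × log_10(0.119) - 0.881 × log_10(0.881)
H(0.119) = 0.1585 dits

Note: Binary entropy is maximized at p=0.5 (H=1 bit) and minimized at p=0 or p=1 (H=0).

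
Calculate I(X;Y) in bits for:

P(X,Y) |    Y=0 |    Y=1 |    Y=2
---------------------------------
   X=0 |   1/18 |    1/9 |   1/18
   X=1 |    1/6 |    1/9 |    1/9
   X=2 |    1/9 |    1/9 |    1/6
0.0409 bits

Mutual information: I(X;Y) = H(X) + H(Y) - H(X,Y)

Marginals:
P(X) = (2/9, 7/18, 7/18), H(X) = 1.5420 bits
P(Y) = (1/3, 1/3, 1/3), H(Y) = 1.5850 bits

Joint entropy: H(X,Y) = 3.0860 bits

I(X;Y) = 1.5420 + 1.5850 - 3.0860 = 0.0409 bits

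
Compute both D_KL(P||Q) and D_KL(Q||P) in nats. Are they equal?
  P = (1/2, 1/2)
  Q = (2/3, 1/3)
D_KL(P||Q) = 0.0589, D_KL(Q||P) = 0.0566

KL divergence is not symmetric: D_KL(P||Q) ≠ D_KL(Q||P) in general.

D_KL(P||Q) = 0.0589 nats
D_KL(Q||P) = 0.0566 nats

No, they are not equal!

This asymmetry is why KL divergence is not a true distance metric.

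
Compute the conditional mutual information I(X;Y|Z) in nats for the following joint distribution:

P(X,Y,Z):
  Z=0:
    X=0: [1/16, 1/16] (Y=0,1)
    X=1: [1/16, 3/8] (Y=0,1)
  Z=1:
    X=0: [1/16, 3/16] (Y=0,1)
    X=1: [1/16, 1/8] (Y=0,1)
0.0337 nats

Conditional mutual information: I(X;Y|Z) = H(X|Z) + H(Y|Z) - H(X,Y|Z)

H(Z) = 0.6853
H(X,Z) = 1.2820 → H(X|Z) = 0.5967
H(Y,Z) = 1.2450 → H(Y|Z) = 0.5597
H(X,Y,Z) = 1.8080 → H(X,Y|Z) = 1.1227

I(X;Y|Z) = 0.5967 + 0.5597 - 1.1227 = 0.0337 nats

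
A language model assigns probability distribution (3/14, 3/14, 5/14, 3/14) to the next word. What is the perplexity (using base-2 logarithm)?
3.8884

Perplexity is 2^H (or exp(H) for natural log).

First, H = -Σ p log p = 1.9592 bits
Perplexity = 2^1.9592 = 3.8884

Interpretation: The model's uncertainty is equivalent to choosing uniformly among 3.9 options.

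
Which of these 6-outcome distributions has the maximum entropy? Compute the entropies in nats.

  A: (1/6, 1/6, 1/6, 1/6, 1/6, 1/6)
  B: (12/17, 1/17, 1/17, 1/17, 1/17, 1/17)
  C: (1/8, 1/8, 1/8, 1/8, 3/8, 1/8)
A

For a discrete distribution over n outcomes, entropy is maximized by the uniform distribution.

Computing entropies:
H(A) = 1.7918 nats
H(B) = 1.0792 nats
H(C) = 1.6675 nats

The uniform distribution (where all probabilities equal 1/6) achieves the maximum entropy of log_e(6) = 1.7918 nats.

Distribution A has the highest entropy.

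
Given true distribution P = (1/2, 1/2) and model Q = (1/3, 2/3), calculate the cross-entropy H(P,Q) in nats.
0.7520 nats

Cross-entropy: H(P,Q) = -Σ p(x) log q(x)

Alternatively: H(P,Q) = H(P) + D_KL(P||Q)
H(P) = 0.6931 nats
D_KL(P||Q) = 0.0589 nats

H(P,Q) = 0.6931 + 0.0589 = 0.7520 nats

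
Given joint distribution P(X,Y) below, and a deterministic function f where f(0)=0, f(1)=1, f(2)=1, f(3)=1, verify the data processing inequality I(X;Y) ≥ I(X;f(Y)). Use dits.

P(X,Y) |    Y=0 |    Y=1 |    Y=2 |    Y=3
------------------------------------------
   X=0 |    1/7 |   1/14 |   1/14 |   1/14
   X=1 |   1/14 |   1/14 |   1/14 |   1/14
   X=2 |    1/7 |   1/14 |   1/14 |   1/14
I(X;Y) = 0.0045, I(X;f(Y)) = 0.0045, inequality holds: 0.0045 ≥ 0.0045

Data Processing Inequality: For any Markov chain X → Y → Z, we have I(X;Y) ≥ I(X;Z).

Here Z = f(Y) is a deterministic function of Y, forming X → Y → Z.

Original I(X;Y) = 0.0045 dits

After applying f:
P(X,Z) where Z=f(Y):
- P(X,Z=0) = P(X,Y=0)
- P(X,Z=1) = P(X,Y=1) + P(X,Y=2) + P(X,Y=3)

I(X;Z) = I(X;f(Y)) = 0.0045 dits

Verification: 0.0045 ≥ 0.0045 ✓

Information cannot be created by processing; the function f can only lose information about X.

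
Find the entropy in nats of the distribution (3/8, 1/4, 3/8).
1.0822 nats

Shannon entropy is H(X) = -Σ p(x) log p(x).

For P = (3/8, 1/4, 3/8):
H = -3/8 × log_e(3/8) -1/4 × log_e(1/4) -3/8 × log_e(3/8)
H = 1.0822 nats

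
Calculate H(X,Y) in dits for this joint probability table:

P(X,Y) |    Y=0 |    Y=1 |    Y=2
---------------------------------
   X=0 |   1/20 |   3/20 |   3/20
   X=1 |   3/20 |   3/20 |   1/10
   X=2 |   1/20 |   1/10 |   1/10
0.9244 dits

Joint entropy is H(X,Y) = -Σ_{x,y} p(x,y) log p(x,y).

Summing over all non-zero entries:
H(X,Y) = -[1/20·log_10(1/20) + 3/20·log_10(3/20) + 3/20·log_10(3/20) + 3/20·log_10(3/20) + 3/20·log_10(3/20) + 1/10·log_10(1/10) + 1/20·log_10(1/20) + 1/10·log_10(1/10) + 1/10·log_10(1/10)]
H(X,Y) = 0.9244 dits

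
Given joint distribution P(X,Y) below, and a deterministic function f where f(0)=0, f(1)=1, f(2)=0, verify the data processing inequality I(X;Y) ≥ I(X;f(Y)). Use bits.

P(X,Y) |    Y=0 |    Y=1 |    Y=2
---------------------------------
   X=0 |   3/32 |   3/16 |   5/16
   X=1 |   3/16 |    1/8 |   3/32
I(X;Y) = 0.0962, I(X;f(Y)) = 0.0001, inequality holds: 0.0962 ≥ 0.0001

Data Processing Inequality: For any Markov chain X → Y → Z, we have I(X;Y) ≥ I(X;Z).

Here Z = f(Y) is a deterministic function of Y, forming X → Y → Z.

Original I(X;Y) = 0.0962 bits

After applying f:
P(X,Z) where Z=f(Y):
- P(X,Z=0) = P(X,Y=0) + P(X,Y=2)
- P(X,Z=1) = P(X,Y=1)

I(X;Z) = I(X;f(Y)) = 0.0001 bits

Verification: 0.0962 ≥ 0.0001 ✓

Information cannot be created by processing; the function f can only lose information about X.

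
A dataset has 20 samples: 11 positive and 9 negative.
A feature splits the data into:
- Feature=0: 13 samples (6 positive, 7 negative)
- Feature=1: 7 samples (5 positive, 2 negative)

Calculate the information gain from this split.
0.0435 bits

Information Gain = H(Y) - H(Y|Feature)

Before split:
P(positive) = 11/20 = 0.5500
H(Y) = 0.9928 bits

After split:
Feature=0: H = 0.9957 bits (weight = 13/20)
Feature=1: H = 0.8631 bits (weight = 7/20)
H(Y|Feature) = (13/20)×0.9957 + (7/20)×0.8631 = 0.9493 bits

Information Gain = 0.9928 - 0.9493 = 0.0435 bits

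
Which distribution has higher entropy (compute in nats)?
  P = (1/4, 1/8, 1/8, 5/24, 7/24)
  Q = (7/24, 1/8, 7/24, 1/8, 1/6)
P

Computing entropies in nats:
H(P) = 1.5526
H(Q) = 1.5372

Distribution P has higher entropy.

Intuition: The distribution closer to uniform (more spread out) has higher entropy.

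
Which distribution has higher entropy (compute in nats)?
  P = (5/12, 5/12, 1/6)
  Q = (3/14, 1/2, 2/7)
Q

Computing entropies in nats:
H(P) = 1.0282
H(Q) = 1.0346

Distribution Q has higher entropy.

Intuition: The distribution closer to uniform (more spread out) has higher entropy.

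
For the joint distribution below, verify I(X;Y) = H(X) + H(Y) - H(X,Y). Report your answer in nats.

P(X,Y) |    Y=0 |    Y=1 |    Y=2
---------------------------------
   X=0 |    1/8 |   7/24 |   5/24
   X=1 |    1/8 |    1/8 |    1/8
I(X;Y) = 0.0132 nats

Mutual information has multiple equivalent forms:
- I(X;Y) = H(X) - H(X|Y)
- I(X;Y) = H(Y) - H(Y|X)
- I(X;Y) = H(X) + H(Y) - H(X,Y)

Computing all quantities:
H(X) = 0.6616, H(Y) = 1.0776, H(X,Y) = 1.7259
H(X|Y) = 0.6483, H(Y|X) = 1.0643

Verification:
H(X) - H(X|Y) = 0.6616 - 0.6483 = 0.0132
H(Y) - H(Y|X) = 1.0776 - 1.0643 = 0.0132
H(X) + H(Y) - H(X,Y) = 0.6616 + 1.0776 - 1.7259 = 0.0132

All forms give I(X;Y) = 0.0132 nats. ✓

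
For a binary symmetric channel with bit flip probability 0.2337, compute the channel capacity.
0.2156 bits

For a binary symmetric channel (BSC) with error probability p:
Capacity C = 1 - H(p) bits per symbol

where H(p) = -p log₂(p) - (1-p) log₂(1-p) is the binary entropy function.

H(0.2337) = 0.7844 bits
C = 1 - 0.7844 = 0.2156 bits per symbol

This means we can reliably transmit up to 0.2156 bits of information per channel use.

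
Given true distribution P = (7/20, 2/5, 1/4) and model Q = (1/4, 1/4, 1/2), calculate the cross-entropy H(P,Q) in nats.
1.2130 nats

Cross-entropy: H(P,Q) = -Σ p(x) log q(x)

Alternatively: H(P,Q) = H(P) + D_KL(P||Q)
H(P) = 1.0805 nats
D_KL(P||Q) = 0.1325 nats

H(P,Q) = 1.0805 + 0.1325 = 1.2130 nats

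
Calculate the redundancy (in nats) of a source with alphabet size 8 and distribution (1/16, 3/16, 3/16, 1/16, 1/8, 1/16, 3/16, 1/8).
0.0981 nats

Redundancy measures how far a source is from maximum entropy:
R = H_max - H(X)

Maximum entropy for 8 symbols: H_max = log_e(8) = 2.0794 nats
Actual entropy: H(X) = 1.9813 nats
Redundancy: R = 2.0794 - 1.9813 = 0.0981 nats

This redundancy represents potential for compression: the source could be compressed by 0.0981 nats per symbol.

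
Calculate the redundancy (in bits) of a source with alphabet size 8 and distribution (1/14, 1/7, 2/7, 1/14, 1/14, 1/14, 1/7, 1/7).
0.1926 bits

Redundancy measures how far a source is from maximum entropy:
R = H_max - H(X)

Maximum entropy for 8 symbols: H_max = log_2(8) = 3.0000 bits
Actual entropy: H(X) = 2.8074 bits
Redundancy: R = 3.0000 - 2.8074 = 0.1926 bits

This redundancy represents potential for compression: the source could be compressed by 0.1926 bits per symbol.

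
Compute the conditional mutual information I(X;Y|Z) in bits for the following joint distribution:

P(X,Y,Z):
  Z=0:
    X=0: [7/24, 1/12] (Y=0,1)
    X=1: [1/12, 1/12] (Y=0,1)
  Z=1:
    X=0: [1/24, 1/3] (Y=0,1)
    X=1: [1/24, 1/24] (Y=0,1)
0.0706 bits

Conditional mutual information: I(X;Y|Z) = H(X|Z) + H(Y|Z) - H(X,Y|Z)

H(Z) = 0.9950
H(X,Z) = 1.7909 → H(X|Z) = 0.7959
H(Y,Z) = 1.7909 → H(Y|Z) = 0.7959
H(X,Y,Z) = 2.5162 → H(X,Y|Z) = 1.5212

I(X;Y|Z) = 0.7959 + 0.7959 - 1.5212 = 0.0706 bits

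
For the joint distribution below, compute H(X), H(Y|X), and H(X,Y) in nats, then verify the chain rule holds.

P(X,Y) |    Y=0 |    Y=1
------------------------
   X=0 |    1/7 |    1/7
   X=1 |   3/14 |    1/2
H(X,Y) = 1.2326, H(X) = 0.5983, H(Y|X) = 0.6344 (all in nats)

Chain rule: H(X,Y) = H(X) + H(Y|X)

Left side — joint entropy directly:
H(X,Y) = -Σ p(x,y) log p(x,y) = 1.2326 nats

Right side — compute H(Y|X) from the conditional distributions:
P(X) = (2/7, 5/7), so H(X) = 0.5983 nats
H(Y|X) = Σ_x P(X=x) · H(Y|X=x):
  P(Y|X=0) = (1/2, 1/2), H(Y|X=0) = 0.6931, weight P(X=0) = 2/7
  P(Y|X=1) = (3/10, 7/10), H(Y|X=1) = 0.6109, weight P(X=1) = 5/7
H(Y|X) = 0.6344 nats

H(X) + H(Y|X) = 0.5983 + 0.6344 = 1.2326 nats

Both sides equal 1.2326 nats. ✓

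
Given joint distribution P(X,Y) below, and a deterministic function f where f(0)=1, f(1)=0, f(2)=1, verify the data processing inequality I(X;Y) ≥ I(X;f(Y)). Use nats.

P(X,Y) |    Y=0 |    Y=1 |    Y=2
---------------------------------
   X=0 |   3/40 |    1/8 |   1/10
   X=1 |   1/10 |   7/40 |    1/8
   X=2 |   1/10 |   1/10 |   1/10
I(X;Y) = 0.0053, I(X;f(Y)) = 0.0042, inequality holds: 0.0053 ≥ 0.0042

Data Processing Inequality: For any Markov chain X → Y → Z, we have I(X;Y) ≥ I(X;Z).

Here Z = f(Y) is a deterministic function of Y, forming X → Y → Z.

Original I(X;Y) = 0.0053 nats

After applying f:
P(X,Z) where Z=f(Y):
- P(X,Z=0) = P(X,Y=1)
- P(X,Z=1) = P(X,Y=0) + P(X,Y=2)

I(X;Z) = I(X;f(Y)) = 0.0042 nats

Verification: 0.0053 ≥ 0.0042 ✓

Information cannot be created by processing; the function f can only lose information about X.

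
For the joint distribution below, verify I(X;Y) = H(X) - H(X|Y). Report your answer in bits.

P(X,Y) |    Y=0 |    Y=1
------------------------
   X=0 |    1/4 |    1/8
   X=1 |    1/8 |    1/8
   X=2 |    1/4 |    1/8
I(X;Y) = 0.0157 bits

Mutual information has multiple equivalent forms:
- I(X;Y) = H(X) - H(X|Y)
- I(X;Y) = H(Y) - H(Y|X)
- I(X;Y) = H(X) + H(Y) - H(X,Y)

Computing all quantities:
H(X) = 1.5613, H(Y) = 0.9544, H(X,Y) = 2.5000
H(X|Y) = 1.5456, H(Y|X) = 0.9387

Verification:
H(X) - H(X|Y) = 1.5613 - 1.5456 = 0.0157
H(Y) - H(Y|X) = 0.9544 - 0.9387 = 0.0157
H(X) + H(Y) - H(X,Y) = 1.5613 + 0.9544 - 2.5000 = 0.0157

All forms give I(X;Y) = 0.0157 bits. ✓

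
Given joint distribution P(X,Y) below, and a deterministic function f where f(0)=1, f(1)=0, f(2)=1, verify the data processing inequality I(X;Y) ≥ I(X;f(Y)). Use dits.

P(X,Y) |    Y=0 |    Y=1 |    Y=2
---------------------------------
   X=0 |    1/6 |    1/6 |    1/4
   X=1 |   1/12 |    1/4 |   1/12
I(X;Y) = 0.0227, I(X;f(Y)) = 0.0216, inequality holds: 0.0227 ≥ 0.0216

Data Processing Inequality: For any Markov chain X → Y → Z, we have I(X;Y) ≥ I(X;Z).

Here Z = f(Y) is a deterministic function of Y, forming X → Y → Z.

Original I(X;Y) = 0.0227 dits

After applying f:
P(X,Z) where Z=f(Y):
- P(X,Z=0) = P(X,Y=1)
- P(X,Z=1) = P(X,Y=0) + P(X,Y=2)

I(X;Z) = I(X;f(Y)) = 0.0216 dits

Verification: 0.0227 ≥ 0.0216 ✓

Information cannot be created by processing; the function f can only lose information about X.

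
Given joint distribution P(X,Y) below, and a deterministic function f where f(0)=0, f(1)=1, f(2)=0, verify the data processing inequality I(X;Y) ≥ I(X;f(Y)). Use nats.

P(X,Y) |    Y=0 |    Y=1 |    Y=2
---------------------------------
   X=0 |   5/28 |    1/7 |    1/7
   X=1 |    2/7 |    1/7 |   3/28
I(X;Y) = 0.0125, I(X;f(Y)) = 0.0010, inequality holds: 0.0125 ≥ 0.0010

Data Processing Inequality: For any Markov chain X → Y → Z, we have I(X;Y) ≥ I(X;Z).

Here Z = f(Y) is a deterministic function of Y, forming X → Y → Z.

Original I(X;Y) = 0.0125 nats

After applying f:
P(X,Z) where Z=f(Y):
- P(X,Z=0) = P(X,Y=0) + P(X,Y=2)
- P(X,Z=1) = P(X,Y=1)

I(X;Z) = I(X;f(Y)) = 0.0010 nats

Verification: 0.0125 ≥ 0.0010 ✓

Information cannot be created by processing; the function f can only lose information about X.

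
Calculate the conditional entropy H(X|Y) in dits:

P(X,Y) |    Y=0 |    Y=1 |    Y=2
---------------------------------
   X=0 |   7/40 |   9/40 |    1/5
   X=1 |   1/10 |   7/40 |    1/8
0.2914 dits

Using the chain rule: H(X|Y) = H(X,Y) - H(Y)

First, compute H(X,Y) = 0.7634 dits

Marginal P(Y) = (11/40, 2/5, 13/40)
H(Y) = 0.4720 dits

H(X|Y) = H(X,Y) - H(Y) = 0.7634 - 0.4720 = 0.2914 dits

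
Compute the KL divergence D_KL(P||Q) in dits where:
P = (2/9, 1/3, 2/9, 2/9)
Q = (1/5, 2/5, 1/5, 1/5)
0.0041 dits

KL divergence: D_KL(P||Q) = Σ p(x) log(p(x)/q(x))

Computing term by term:
  x=0: 2/9 × log_10[(2/9)/(1/5)] = 2/9 × 0.0458 = 0.0102
  x=1: 1/3 × log_10[(1/3)/(2/5)] = 1/3 × -0.0792 = -0.0264
  x=2: 2/9 × log_10[(2/9)/(1/5)] = 2/9 × 0.0458 = 0.0102
  x=3: 2/9 × log_10[(2/9)/(1/5)] = 2/9 × 0.0458 = 0.0102

D_KL(P||Q) = 0.0041 dits

Note: KL divergence is always non-negative and equals 0 iff P = Q.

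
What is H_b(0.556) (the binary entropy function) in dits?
0.2983 dits

The binary entropy function is:
H(p) = -p log(p) - (1-p) log(1-p)

H(0.556) = -0.556 × log_10(0.556) - 0.444 × log_10(0.444)
H(0.556) = 0.2983 dits

Note: Binary entropy is maximized at p=0.5 (H=1 bit) and minimized at p=0 or p=1 (H=0).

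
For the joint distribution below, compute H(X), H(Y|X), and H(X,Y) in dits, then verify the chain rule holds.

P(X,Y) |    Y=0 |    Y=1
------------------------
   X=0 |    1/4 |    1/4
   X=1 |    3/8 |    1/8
H(X,Y) = 0.5737, H(X) = 0.3010, H(Y|X) = 0.2726 (all in dits)

Chain rule: H(X,Y) = H(X) + H(Y|X)

Left side — joint entropy directly:
H(X,Y) = -Σ p(x,y) log p(x,y) = 0.5737 dits

Right side — compute H(Y|X) from the conditional distributions:
P(X) = (1/2, 1/2), so H(X) = 0.3010 dits
H(Y|X) = Σ_x P(X=x) · H(Y|X=x):
  P(Y|X=0) = (1/2, 1/2), H(Y|X=0) = 0.3010, weight P(X=0) = 1/2
  P(Y|X=1) = (3/4, 1/4), H(Y|X=1) = 0.2442, weight P(X=1) = 1/2
H(Y|X) = 0.2726 dits

H(X) + H(Y|X) = 0.3010 + 0.2726 = 0.5737 dits

Both sides equal 0.5737 dits. ✓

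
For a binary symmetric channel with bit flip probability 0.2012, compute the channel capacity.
0.2757 bits

For a binary symmetric channel (BSC) with error probability p:
Capacity C = 1 - H(p) bits per symbol

where H(p) = -p log₂(p) - (1-p) log₂(1-p) is the binary entropy function.

H(0.2012) = 0.7243 bits
C = 1 - 0.7243 = 0.2757 bits per symbol

This means we can reliably transmit up to 0.2757 bits of information per channel use.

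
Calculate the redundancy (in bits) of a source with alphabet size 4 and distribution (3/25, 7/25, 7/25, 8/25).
0.0785 bits

Redundancy measures how far a source is from maximum entropy:
R = H_max - H(X)

Maximum entropy for 4 symbols: H_max = log_2(4) = 2.0000 bits
Actual entropy: H(X) = 1.9215 bits
Redundancy: R = 2.0000 - 1.9215 = 0.0785 bits

This redundancy represents potential for compression: the source could be compressed by 0.0785 bits per symbol.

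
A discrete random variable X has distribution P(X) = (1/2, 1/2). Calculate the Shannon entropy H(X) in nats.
0.6931 nats

Shannon entropy is H(X) = -Σ p(x) log p(x).

For P = (1/2, 1/2):
H = -1/2 × log_e(1/2) -1/2 × log_e(1/2)
H = 0.6931 nats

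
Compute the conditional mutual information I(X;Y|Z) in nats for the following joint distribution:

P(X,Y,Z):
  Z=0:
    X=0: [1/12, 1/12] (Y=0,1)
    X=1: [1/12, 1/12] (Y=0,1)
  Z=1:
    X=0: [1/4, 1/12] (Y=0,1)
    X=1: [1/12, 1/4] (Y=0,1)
0.0872 nats

Conditional mutual information: I(X;Y|Z) = H(X|Z) + H(Y|Z) - H(X,Y|Z)

H(Z) = 0.6365
H(X,Z) = 1.3297 → H(X|Z) = 0.6931
H(Y,Z) = 1.3297 → H(Y|Z) = 0.6931
H(X,Y,Z) = 1.9356 → H(X,Y|Z) = 1.2991

I(X;Y|Z) = 0.6931 + 0.6931 - 1.2991 = 0.0872 nats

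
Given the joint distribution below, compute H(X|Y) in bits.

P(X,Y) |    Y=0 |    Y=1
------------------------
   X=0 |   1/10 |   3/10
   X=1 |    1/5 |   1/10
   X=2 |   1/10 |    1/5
1.4755 bits

Using the chain rule: H(X|Y) = H(X,Y) - H(Y)

First, compute H(X,Y) = 2.4464 bits

Marginal P(Y) = (2/5, 3/5)
H(Y) = 0.9710 bits

H(X|Y) = H(X,Y) - H(Y) = 2.4464 - 0.9710 = 1.4755 bits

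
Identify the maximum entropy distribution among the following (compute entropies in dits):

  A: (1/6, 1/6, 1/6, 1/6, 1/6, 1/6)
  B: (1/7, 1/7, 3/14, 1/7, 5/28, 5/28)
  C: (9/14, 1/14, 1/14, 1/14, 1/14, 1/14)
A

For a discrete distribution over n outcomes, entropy is maximized by the uniform distribution.

Computing entropies:
H(A) = 0.7782 dits
H(B) = 0.7728 dits
H(C) = 0.5327 dits

The uniform distribution (where all probabilities equal 1/6) achieves the maximum entropy of log_10(6) = 0.7782 dits.

Distribution A has the highest entropy.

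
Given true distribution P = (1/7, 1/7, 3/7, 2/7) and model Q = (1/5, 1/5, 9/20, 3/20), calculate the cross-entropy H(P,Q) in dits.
0.5837 dits

Cross-entropy: H(P,Q) = -Σ p(x) log q(x)

Alternatively: H(P,Q) = H(P) + D_KL(P||Q)
H(P) = 0.5546 dits
D_KL(P||Q) = 0.0291 dits

H(P,Q) = 0.5546 + 0.0291 = 0.5837 dits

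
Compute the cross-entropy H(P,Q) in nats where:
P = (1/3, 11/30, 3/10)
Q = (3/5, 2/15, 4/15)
1.3056 nats

Cross-entropy: H(P,Q) = -Σ p(x) log q(x)

Alternatively: H(P,Q) = H(P) + D_KL(P||Q)
H(P) = 1.0953 nats
D_KL(P||Q) = 0.2103 nats

H(P,Q) = 1.0953 + 0.2103 = 1.3056 nats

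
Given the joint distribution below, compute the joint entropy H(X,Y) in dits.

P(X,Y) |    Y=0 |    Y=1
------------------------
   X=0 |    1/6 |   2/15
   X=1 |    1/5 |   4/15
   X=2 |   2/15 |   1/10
0.7559 dits

Joint entropy is H(X,Y) = -Σ_{x,y} p(x,y) log p(x,y).

Summing over all non-zero entries:
H(X,Y) = -[1/6·log_10(1/6) + 2/15·log_10(2/15) + 1/5·log_10(1/5) + 4/15·log_10(4/15) + 2/15·log_10(2/15) + 1/10·log_10(1/10)]
H(X,Y) = 0.7559 dits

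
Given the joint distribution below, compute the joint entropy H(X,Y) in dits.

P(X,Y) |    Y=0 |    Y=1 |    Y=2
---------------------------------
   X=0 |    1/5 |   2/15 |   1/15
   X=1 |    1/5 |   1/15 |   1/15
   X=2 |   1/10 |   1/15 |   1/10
0.9099 dits

Joint entropy is H(X,Y) = -Σ_{x,y} p(x,y) log p(x,y).

Summing over all non-zero entries:
H(X,Y) = -[1/5·log_10(1/5) + 2/15·log_10(2/15) + 1/15·log_10(1/15) + 1/5·log_10(1/5) + 1/15·log_10(1/15) + 1/15·log_10(1/15) + 1/10·log_10(1/10) + 1/15·log_10(1/15) + 1/10·log_10(1/10)]
H(X,Y) = 0.9099 dits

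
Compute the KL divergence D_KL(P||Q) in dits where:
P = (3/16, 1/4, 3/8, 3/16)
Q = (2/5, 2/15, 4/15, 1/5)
0.0568 dits

KL divergence: D_KL(P||Q) = Σ p(x) log(p(x)/q(x))

Computing term by term:
  x=0: 3/16 × log_10[(3/16)/(2/5)] = 3/16 × -0.3291 = -0.0617
  x=1: 1/4 × log_10[(1/4)/(2/15)] = 1/4 × 0.2730 = 0.0683
  x=2: 3/8 × log_10[(3/8)/(4/15)] = 3/8 × 0.1481 = 0.0555
  x=3: 3/16 × log_10[(3/16)/(1/5)] = 3/16 × -0.0280 = -0.0053

D_KL(P||Q) = 0.0568 dits

Note: KL divergence is always non-negative and equals 0 iff P = Q.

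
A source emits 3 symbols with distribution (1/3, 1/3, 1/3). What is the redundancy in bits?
0.0000 bits

Redundancy measures how far a source is from maximum entropy:
R = H_max - H(X)

Maximum entropy for 3 symbols: H_max = log_2(3) = 1.5850 bits
Actual entropy: H(X) = 1.5850 bits
Redundancy: R = 1.5850 - 1.5850 = 0.0000 bits

This redundancy represents potential for compression: the source could be compressed by 0.0000 bits per symbol.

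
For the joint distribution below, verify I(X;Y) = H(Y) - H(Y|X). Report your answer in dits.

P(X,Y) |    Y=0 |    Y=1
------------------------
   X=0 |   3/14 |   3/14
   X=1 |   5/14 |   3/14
I(X;Y) = 0.0034 dits

Mutual information has multiple equivalent forms:
- I(X;Y) = H(X) - H(X|Y)
- I(X;Y) = H(Y) - H(Y|X)
- I(X;Y) = H(X) + H(Y) - H(X,Y)

Computing all quantities:
H(X) = 0.2966, H(Y) = 0.2966, H(X,Y) = 0.5898
H(X|Y) = 0.2932, H(Y|X) = 0.2932

Verification:
H(X) - H(X|Y) = 0.2966 - 0.2932 = 0.0034
H(Y) - H(Y|X) = 0.2966 - 0.2932 = 0.0034
H(X) + H(Y) - H(X,Y) = 0.2966 + 0.2966 - 0.5898 = 0.0034

All forms give I(X;Y) = 0.0034 dits. ✓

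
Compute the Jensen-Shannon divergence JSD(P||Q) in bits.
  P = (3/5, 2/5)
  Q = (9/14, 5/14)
0.0014 bits

Jensen-Shannon divergence is:
JSD(P||Q) = 0.5 × D_KL(P||M) + 0.5 × D_KL(Q||M)
where M = 0.5 × (P + Q) is the mixture distribution.

M = 0.5 × (3/5, 2/5) + 0.5 × (9/14, 5/14) = (0.621429, 0.378571)

D_KL(P||M) = 0.0014 bits
D_KL(Q||M) = 0.0014 bits

JSD(P||Q) = 0.5 × 0.0014 + 0.5 × 0.0014 = 0.0014 bits

Unlike KL divergence, JSD is symmetric and bounded: 0 ≤ JSD ≤ log(2).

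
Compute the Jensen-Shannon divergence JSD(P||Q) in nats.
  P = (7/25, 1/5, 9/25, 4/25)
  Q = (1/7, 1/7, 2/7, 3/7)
0.0477 nats

Jensen-Shannon divergence is:
JSD(P||Q) = 0.5 × D_KL(P||M) + 0.5 × D_KL(Q||M)
where M = 0.5 × (P + Q) is the mixture distribution.

M = 0.5 × (7/25, 1/5, 9/25, 4/25) + 0.5 × (1/7, 1/7, 2/7, 3/7) = (0.211429, 6/35, 0.322857, 0.294286)

D_KL(P||M) = 0.0512 nats
D_KL(Q||M) = 0.0441 nats

JSD(P||Q) = 0.5 × 0.0512 + 0.5 × 0.0441 = 0.0477 nats

Unlike KL divergence, JSD is symmetric and bounded: 0 ≤ JSD ≤ log(2).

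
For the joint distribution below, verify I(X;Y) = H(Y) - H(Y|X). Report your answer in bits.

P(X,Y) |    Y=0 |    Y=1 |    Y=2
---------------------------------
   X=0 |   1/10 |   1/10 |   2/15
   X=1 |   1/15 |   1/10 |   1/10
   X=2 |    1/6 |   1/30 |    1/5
I(X;Y) = 0.0710 bits

Mutual information has multiple equivalent forms:
- I(X;Y) = H(X) - H(X|Y)
- I(X;Y) = H(Y) - H(Y|X)
- I(X;Y) = H(X) + H(Y) - H(X,Y)

Computing all quantities:
H(X) = 1.5656, H(Y) = 1.5410, H(X,Y) = 3.0356
H(X|Y) = 1.4946, H(Y|X) = 1.4700

Verification:
H(X) - H(X|Y) = 1.5656 - 1.4946 = 0.0710
H(Y) - H(Y|X) = 1.5410 - 1.4700 = 0.0710
H(X) + H(Y) - H(X,Y) = 1.5656 + 1.5410 - 3.0356 = 0.0710

All forms give I(X;Y) = 0.0710 bits. ✓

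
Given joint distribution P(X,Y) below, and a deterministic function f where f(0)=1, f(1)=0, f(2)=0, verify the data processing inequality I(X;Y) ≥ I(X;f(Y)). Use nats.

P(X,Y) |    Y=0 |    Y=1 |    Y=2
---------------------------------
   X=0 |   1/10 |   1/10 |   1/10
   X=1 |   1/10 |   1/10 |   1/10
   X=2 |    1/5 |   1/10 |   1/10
I(X;Y) = 0.0138, I(X;f(Y)) = 0.0138, inequality holds: 0.0138 ≥ 0.0138

Data Processing Inequality: For any Markov chain X → Y → Z, we have I(X;Y) ≥ I(X;Z).

Here Z = f(Y) is a deterministic function of Y, forming X → Y → Z.

Original I(X;Y) = 0.0138 nats

After applying f:
P(X,Z) where Z=f(Y):
- P(X,Z=0) = P(X,Y=1) + P(X,Y=2)
- P(X,Z=1) = P(X,Y=0)

I(X;Z) = I(X;f(Y)) = 0.0138 nats

Verification: 0.0138 ≥ 0.0138 ✓

Information cannot be created by processing; the function f can only lose information about X.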